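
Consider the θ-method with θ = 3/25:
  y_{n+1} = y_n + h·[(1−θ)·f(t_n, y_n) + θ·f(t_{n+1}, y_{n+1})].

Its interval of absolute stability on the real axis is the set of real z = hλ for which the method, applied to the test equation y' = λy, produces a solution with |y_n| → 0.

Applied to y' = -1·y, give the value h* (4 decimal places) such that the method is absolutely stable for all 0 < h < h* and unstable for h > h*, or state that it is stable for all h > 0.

(-2.6316,0); λ=-1 ⇒ h* = (50/19)/1 = 2.6316.

Test eqn y'=λy, z=hλ:
  y_{n+1} = y_n + z·[22/25·y_n + 3/25·y_{n+1}] ⇒ (1 − 3/25z)y_{n+1} = (1 + 22/25z)y_n
  Hence R(z) = (1 + 22/25z)/(1 − 3/25z).

Boundary: |R(x)|=1, x<0.
x=-1.26: |R|=0.0945
R=−1: 1+22/25x = −1+3/25x ⇒ -19/25x=2 ⇒ x=2/(-19/25)=-2.6316
Confirm numerically:
  x=-2.247: |R|=0.76979 <1
  x=-1.931: |R|=0.56773 <1
  x=-1.673: |R|=0.39328 <1
  x=-1.448: |R|=0.23364 <1
  x=-3.116: |R|=1.26796 >1
  x=-2.744: |R|=1.06428 >1
  x=-2.685: |R|=1.03071 >1
Interval (-2.6316, 0).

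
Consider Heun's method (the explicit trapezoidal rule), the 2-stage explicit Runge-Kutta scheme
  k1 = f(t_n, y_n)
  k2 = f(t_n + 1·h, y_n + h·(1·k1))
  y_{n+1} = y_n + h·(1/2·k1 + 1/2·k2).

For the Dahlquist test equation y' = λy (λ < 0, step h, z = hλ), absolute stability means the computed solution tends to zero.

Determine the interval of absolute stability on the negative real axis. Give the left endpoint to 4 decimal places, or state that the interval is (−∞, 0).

(-2.0000, 0).

Set f=λy, z=hλ:
  order 2, 2-stage ⇒ R(z)=1+z+z^2/2
  (e.g. R(-1.61)=0.68605, |R|=0.68605)

Solve |R(x)|<1 on ℝ⁻.
x=-1.61: |R|=0.6861
|R(-2.04)|=1.0408 |R(-1.53)|=0.6404 |R(-0.85)|=0.5112
Bisect:
  x_lo=-2.4472 |R|=1.5471  x_hi=-0.1016 |R|=0.9036
  mid=-1.27436 |R|=0.53764 →hi
  mid=-1.86076 |R|=0.87045 →hi
  mid=-2.15396 |R|=1.16581 →lo
  mid=-2.00736 |R|=1.00739 →lo
  mid=-1.93406 |R|=0.93623 →hi
  mid=-1.97071 |R|=0.97114 →hi
  mid=-1.98903 |R|=0.98909 →hi
  mid=-1.99820 |R|=0.99820 →hi
  mid=-2.00278 |R|=1.00278 →lo
  mid=-2.00049 |R|=1.00049 →lo
  ...
  [-2.00006,-1.99991] ⇒ x*=-2.0000
Stable set (-2.0000, 0).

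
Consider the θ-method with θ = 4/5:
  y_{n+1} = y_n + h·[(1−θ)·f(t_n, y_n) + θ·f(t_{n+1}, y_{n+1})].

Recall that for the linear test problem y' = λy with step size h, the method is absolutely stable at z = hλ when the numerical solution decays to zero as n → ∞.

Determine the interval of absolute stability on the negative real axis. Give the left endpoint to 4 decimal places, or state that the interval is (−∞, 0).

unbounded; (−∞, 0).

On y'=λy, z=hλ:
  y_{n+1} = y_n + z·[1/5·y_n + 4/5·y_{n+1}] ⇒ (1 − 4/5z)y_{n+1} = (1 + 1/5z)y_n
  Hence R(z) = (1 + 1/5z)/(1 − 4/5z).

Boundary: |R(x)|=1, x<0.
x=-1.33: |R|=0.3556
x=-2: |R|=0.2308
x=-10: |R|=0.1111
x=-100: |R|=0.2346
θ=4/5≥1/2 ⇒ |1+1/5x|<|1−4/5x| ∀x<0 ⇒ unbounded interval.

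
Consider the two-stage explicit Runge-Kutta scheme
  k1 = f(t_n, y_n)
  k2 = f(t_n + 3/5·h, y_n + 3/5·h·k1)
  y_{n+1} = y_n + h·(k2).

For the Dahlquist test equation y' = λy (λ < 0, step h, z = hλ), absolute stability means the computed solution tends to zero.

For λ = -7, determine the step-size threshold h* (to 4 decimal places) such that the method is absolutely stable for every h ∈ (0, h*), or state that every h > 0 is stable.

(-1.6667,0); λ=-7 ⇒ h* = (5/3)/7 = 0.2381.

With y'=λy (z=hλ):
  k1=λy_n ⇒ h·k1=z·y_n;  k2=λ(1+3/5z)y_n ⇒ h·k2=z(1+3/5z)y_n
  y_{n+1}/y_n = 1 + z(1+3/5z) = 1 + z + 3/5z²
  ⇒ R(z) = 1 + z + 3/5z².

Find x<0 with |R(x)|<1.
x=-1.08: |R|=0.6198
R=1: x+3/5x²=0 ⇒ x=−5/3=-1.6667; min R=1−1/(4·3/5)=0.5833>−1
Confirm numerically:
  x=-1.498: |R|=0.84840 <1
  x=-0.897: |R|=0.58577 <1
  x=-0.743: |R|=0.58823 <1
  x=-2.221: |R|=1.73870 >1
  x=-1.768: |R|=1.10749 >1
  x=-1.737: |R|=1.07330 >1
Stable set (-1.6667, 0).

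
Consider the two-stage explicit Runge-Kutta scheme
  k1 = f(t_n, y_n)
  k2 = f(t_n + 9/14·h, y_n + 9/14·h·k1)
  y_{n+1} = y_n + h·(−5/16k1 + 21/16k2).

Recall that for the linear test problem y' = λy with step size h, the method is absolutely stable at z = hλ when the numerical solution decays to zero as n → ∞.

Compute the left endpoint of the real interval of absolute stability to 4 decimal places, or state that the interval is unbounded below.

On y'=λy, z=hλ:
  k1=λy_n ⇒ h·k1=z·y_n;  k2=λ(1+9/14z)y_n ⇒ h·k2=z(1+9/14z)y_n
  y_{n+1}/y_n = 1 − 5/16z + 21/16z(1+9/14z) = 1 + z + 27/32z²
  R(z) = 1 + z + 27/32z².

Solve |R(x)|<1 on ℝ⁻.
x=-0.71: |R|=0.7153
R=1: x+27/32x²=0 ⇒ x=−32/27=-1.1852; min R=1−1/(4·27/32)=0.7037>−1
Confirm numerically:
  x=-1.141: |R|=0.95746 <1
  x=-1.060: |R|=0.88804 <1
  x=-0.523: |R|=0.70779 <1
  x=-1.646: |R|=1.63999 >1
  x=-1.389: |R|=1.23886 >1
So |R|<1 on (-1.1852, 0).

left endpoint -1.1852.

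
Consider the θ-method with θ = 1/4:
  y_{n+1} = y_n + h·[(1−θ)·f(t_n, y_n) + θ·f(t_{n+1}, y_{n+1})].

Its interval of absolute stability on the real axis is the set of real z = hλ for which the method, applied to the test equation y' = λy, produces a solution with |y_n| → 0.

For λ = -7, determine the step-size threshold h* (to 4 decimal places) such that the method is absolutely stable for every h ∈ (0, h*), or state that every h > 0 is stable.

With y'=λy (z=hλ):
  y_{n+1} = y_n + z·[3/4·y_n + 1/4·y_{n+1}] ⇒ (1 − 1/4z)y_{n+1} = (1 + 3/4z)y_n
  ⇒ R(z) = (1 + 3/4z)/(1 − 1/4z).

Need |R(x)|<1, x<0.
x=-1.25: |R|=0.0476
R=−1: 1+3/4x = −1+1/4x ⇒ -1/2x=2 ⇒ x=2/(-1/2)=-4.0000
Confirm numerically:
  x=-3.570: |R|=0.88639 <1
  x=-2.881: |R|=0.67476 <1
  x=-2.873: |R|=0.67205 <1
  x=-4.590: |R|=1.13737 >1
  x=-4.450: |R|=1.10651 >1
Stable set (-4.0000, 0).

(-4.0000,0); λ=-7 ⇒ h* = (4)/7 = 0.5714.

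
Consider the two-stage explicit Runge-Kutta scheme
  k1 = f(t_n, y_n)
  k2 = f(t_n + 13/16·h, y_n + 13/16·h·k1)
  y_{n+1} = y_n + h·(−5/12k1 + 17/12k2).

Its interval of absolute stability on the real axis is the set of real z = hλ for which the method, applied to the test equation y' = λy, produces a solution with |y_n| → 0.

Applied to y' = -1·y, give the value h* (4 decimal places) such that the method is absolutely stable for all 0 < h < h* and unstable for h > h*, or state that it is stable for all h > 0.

Set f=λy, z=hλ:
  k1=λy_n ⇒ h·k1=z·y_n;  k2=λ(1+13/16z)y_n ⇒ h·k2=z(1+13/16z)y_n
  y_{n+1}/y_n = 1 − 5/12z + 17/12z(1+13/16z) = 1 + z + 221/192z²
  Hence R(z) = 1 + z + 221/192z².

Solve |R(x)|<1 on ℝ⁻.
x=-0.85: |R|=0.9816
R=1: x+221/192x²=0 ⇒ x=−192/221=-0.8688; min R=1−1/(4·221/192)=0.7828>−1
Confirm numerically:
  x=-0.800: |R|=0.93667 <1
  x=-0.615: |R|=0.82035 <1
  x=-0.376: |R|=0.78673 <1
  x=-1.388: |R|=1.82953 >1
  x=-1.293: |R|=1.63137 >1
  x=-1.051: |R|=1.22044 >1
Interval (-0.8688, 0).

(-0.8688,0); λ=-1 ⇒ h* = (192/221)/1 = 0.8688.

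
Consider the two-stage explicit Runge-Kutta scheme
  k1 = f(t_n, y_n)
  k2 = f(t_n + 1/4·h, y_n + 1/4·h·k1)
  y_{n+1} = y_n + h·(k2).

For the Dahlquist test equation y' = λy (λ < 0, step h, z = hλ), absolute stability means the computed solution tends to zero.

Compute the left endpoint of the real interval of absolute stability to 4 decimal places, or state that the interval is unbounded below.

On y'=λy, z=hλ:
  k1=λy_n ⇒ h·k1=z·y_n;  k2=λ(1+1/4z)y_n ⇒ h·k2=z(1+1/4z)y_n
  y_{n+1}/y_n = 1 + z(1+1/4z) = 1 + z + 1/4z²
  R(z) = 1 + z + 1/4z².

Find x<0 with |R(x)|<1.
x=-1.46: |R|=0.0729
R=1: x+1/4x²=0 ⇒ x=−4=-4.0000; min R=1−1/(4·1/4)=0.0000>−1
Confirm numerically:
  x=-3.583: |R|=0.62647 <1
  x=-2.761: |R|=0.14478 <1
  x=-1.759: |R|=0.01452 <1
  x=-4.388: |R|=1.42564 >1
  x=-4.101: |R|=1.10355 >1
So |R|<1 on (-4.0000, 0).

left endpoint -4.0000.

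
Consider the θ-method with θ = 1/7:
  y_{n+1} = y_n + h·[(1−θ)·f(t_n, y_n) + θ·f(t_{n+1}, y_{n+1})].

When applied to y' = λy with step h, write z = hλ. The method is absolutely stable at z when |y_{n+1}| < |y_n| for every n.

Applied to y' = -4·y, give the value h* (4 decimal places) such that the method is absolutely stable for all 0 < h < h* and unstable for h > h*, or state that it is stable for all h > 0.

(-2.8000,0); λ=-4 ⇒ h* = (14/5)/4 = 0.7000.

On y'=λy, z=hλ:
  y_{n+1} = y_n + z·[6/7·y_n + 1/7·y_{n+1}] ⇒ (1 − 1/7z)y_{n+1} = (1 + 6/7z)y_n
  ⇒ R(z) = (1 + 6/7z)/(1 − 1/7z).

Boundary: |R(x)|=1, x<0.
x=-1.33: |R|=0.1176
R=−1: 1+6/7x = −1+1/7x ⇒ -5/7x=2 ⇒ x=2/(-5/7)=-2.8000
Confirm numerically:
  x=-2.488: |R|=0.83558 <1
  x=-2.145: |R|=0.64188 <1
  x=-1.948: |R|=0.52392 <1
  x=-3.340: |R|=1.26112 >1
  x=-3.148: |R|=1.17146 >1
  x=-3.080: |R|=1.13889 >1
Stable set (-2.8000, 0).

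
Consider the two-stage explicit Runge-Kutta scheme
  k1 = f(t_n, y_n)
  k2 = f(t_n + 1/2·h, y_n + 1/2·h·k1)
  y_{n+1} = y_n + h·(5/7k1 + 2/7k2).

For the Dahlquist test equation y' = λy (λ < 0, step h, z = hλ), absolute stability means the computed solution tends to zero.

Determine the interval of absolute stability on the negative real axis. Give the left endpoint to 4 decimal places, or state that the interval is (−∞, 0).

(-7.0000, 0).

Test eqn y'=λy, z=hλ:
  k1=λy_n ⇒ h·k1=z·y_n;  k2=λ(1+1/2z)y_n ⇒ h·k2=z(1+1/2z)y_n
  y_{n+1}/y_n = 1 + 5/7z + 2/7z(1+1/2z) = 1 + z + 1/7z²
  R(z) = 1 + z + 1/7z².

Need |R(x)|<1, x<0.
x=-1.28: |R|=0.0459
R=1: x+1/7x²=0 ⇒ x=−7=-7.0000; min R=1−1/(4·1/7)=-0.7500>−1
Confirm numerically:
  x=-6.542: |R|=0.57197 <1
  x=-6.436: |R|=0.48144 <1
  x=-6.125: |R|=0.23438 <1
  x=-5.710: |R|=0.05227 <1
  x=-7.589: |R|=1.63856 >1
  x=-7.342: |R|=1.35871 >1
  x=-7.139: |R|=1.14176 >1
So |R|<1 on (-7.0000, 0).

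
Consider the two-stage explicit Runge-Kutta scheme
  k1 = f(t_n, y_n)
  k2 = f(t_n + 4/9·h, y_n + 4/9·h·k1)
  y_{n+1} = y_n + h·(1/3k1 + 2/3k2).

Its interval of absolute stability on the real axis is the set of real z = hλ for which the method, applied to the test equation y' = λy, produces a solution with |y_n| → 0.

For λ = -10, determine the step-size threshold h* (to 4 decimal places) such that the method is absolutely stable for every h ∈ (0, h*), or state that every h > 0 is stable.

(-3.3750,0); λ=-10 ⇒ h* = (27/8)/10 = 0.3375.

With y'=λy (z=hλ):
  k1=λy_n ⇒ h·k1=z·y_n;  k2=λ(1+4/9z)y_n ⇒ h·k2=z(1+4/9z)y_n
  y_{n+1}/y_n = 1 + 1/3z + 2/3z(1+4/9z) = 1 + z + 8/27z²
  Hence R(z) = 1 + z + 8/27z².

Need |R(x)|<1, x<0.
x=-0.8: |R|=0.3896
R=1: x+8/27x²=0 ⇒ x=−27/8=-3.3750; min R=1−1/(4·8/27)=0.1562>−1
Confirm numerically:
  x=-3.350: |R|=0.97519 <1
  x=-2.773: |R|=0.50538 <1
  x=-2.565: |R|=0.38440 <1
  x=-1.423: |R|=0.17698 <1
  x=-3.924: |R|=1.63830 >1
  x=-3.760: |R|=1.42892 >1
So |R|<1 on (-3.3750, 0).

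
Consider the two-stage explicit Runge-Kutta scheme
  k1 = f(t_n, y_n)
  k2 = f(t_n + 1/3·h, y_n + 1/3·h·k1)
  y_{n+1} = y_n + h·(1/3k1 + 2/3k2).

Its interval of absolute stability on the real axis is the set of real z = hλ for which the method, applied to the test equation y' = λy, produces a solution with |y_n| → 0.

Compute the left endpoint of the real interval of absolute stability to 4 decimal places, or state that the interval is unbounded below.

Test eqn y'=λy, z=hλ:
  k1=λy_n ⇒ h·k1=z·y_n;  k2=λ(1+1/3z)y_n ⇒ h·k2=z(1+1/3z)y_n
  y_{n+1}/y_n = 1 + 1/3z + 2/3z(1+1/3z) = 1 + z + 2/9z²
  R(z) = 1 + z + 2/9z².

Solve |R(x)|<1 on ℝ⁻.
x=-0.89: |R|=0.2860
R=1: x+2/9x²=0 ⇒ x=−9/2=-4.5000; min R=1−1/(4·2/9)=-0.1250>−1
Confirm numerically:
  x=-3.170: |R|=0.06309 <1
  x=-2.725: |R|=0.07486 <1
  x=-2.665: |R|=0.08673 <1
  x=-2.224: |R|=0.12485 <1
  x=-5.086: |R|=1.66231 >1
  x=-4.848: |R|=1.37491 >1
  x=-4.532: |R|=1.03223 >1
Interval (-4.5000, 0).

z* = -4.5000.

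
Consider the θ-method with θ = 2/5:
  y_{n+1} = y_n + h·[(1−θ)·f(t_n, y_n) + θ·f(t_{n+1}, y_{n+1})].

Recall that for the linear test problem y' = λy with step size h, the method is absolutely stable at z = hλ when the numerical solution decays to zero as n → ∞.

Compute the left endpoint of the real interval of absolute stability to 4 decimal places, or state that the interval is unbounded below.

z* = -10.0000.

On y'=λy, z=hλ:
  y_{n+1} = y_n + z·[3/5·y_n + 2/5·y_{n+1}] ⇒ (1 − 2/5z)y_{n+1} = (1 + 3/5z)y_n
  Hence R(z) = (1 + 3/5z)/(1 − 2/5z).

Need |R(x)|<1, x<0.
x=-1.51: |R|=0.0586
R=−1: 1+3/5x = −1+2/5x ⇒ -1/5x=2 ⇒ x=2/(-1/5)=-10.0000
Confirm numerically:
  x=-5.784: |R|=0.74553 <1
  x=-5.673: |R|=0.73529 <1
  x=-4.493: |R|=0.60625 <1
  x=-10.261: |R|=1.01023 >1
  x=-10.233: |R|=1.00915 >1
Stable set (-10.0000, 0).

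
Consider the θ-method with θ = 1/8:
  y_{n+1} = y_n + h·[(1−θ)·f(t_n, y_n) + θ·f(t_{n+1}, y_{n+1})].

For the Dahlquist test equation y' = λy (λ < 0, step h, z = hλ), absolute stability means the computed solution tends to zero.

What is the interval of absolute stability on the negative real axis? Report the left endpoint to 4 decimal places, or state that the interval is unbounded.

On y'=λy, z=hλ:
  y_{n+1} = y_n + z·[7/8·y_n + 1/8·y_{n+1}] ⇒ (1 − 1/8z)y_{n+1} = (1 + 7/8z)y_n
  R(z) = (1 + 7/8z)/(1 − 1/8z).

Boundary: |R(x)|=1, x<0.
x=-0.95: |R|=0.1508
R=−1: 1+7/8x = −1+1/8x ⇒ -3/4x=2 ⇒ x=2/(-3/4)=-2.6667
Confirm numerically:
  x=-1.678: |R|=0.38706 <1
  x=-1.630: |R|=0.35410 <1
  x=-1.326: |R|=0.13747 <1
  x=-3.191: |R|=1.28112 >1
  x=-2.785: |R|=1.06583 >1
  x=-2.697: |R|=1.01701 >1
Interval (-2.6667, 0).

z∈(-2.6667,0).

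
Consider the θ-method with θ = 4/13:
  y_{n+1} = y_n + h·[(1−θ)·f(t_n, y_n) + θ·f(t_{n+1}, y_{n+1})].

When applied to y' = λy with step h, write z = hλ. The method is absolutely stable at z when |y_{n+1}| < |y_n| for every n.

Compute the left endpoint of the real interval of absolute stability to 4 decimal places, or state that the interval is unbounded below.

Set f=λy, z=hλ:
  y_{n+1} = y_n + z·[9/13·y_n + 4/13·y_{n+1}] ⇒ (1 − 4/13z)y_{n+1} = (1 + 9/13z)y_n
  so R(z) = (1 + 9/13z)/(1 − 4/13z).

Boundary: |R(x)|=1, x<0.
x=-1.01: |R|=0.2295
R=−1: 1+9/13x = −1+4/13x ⇒ -5/13x=2 ⇒ x=2/(-5/13)=-5.2000
Confirm numerically:
  x=-4.430: |R|=0.87467 <1
  x=-4.283: |R|=0.84784 <1
  x=-3.554: |R|=0.69760 <1
  x=-2.226: |R|=0.32113 <1
  x=-5.794: |R|=1.08210 >1
  x=-5.730: |R|=1.07378 >1
  x=-5.649: |R|=1.06307 >1
So |R|<1 on (-5.2000, 0).

z* = -5.2000.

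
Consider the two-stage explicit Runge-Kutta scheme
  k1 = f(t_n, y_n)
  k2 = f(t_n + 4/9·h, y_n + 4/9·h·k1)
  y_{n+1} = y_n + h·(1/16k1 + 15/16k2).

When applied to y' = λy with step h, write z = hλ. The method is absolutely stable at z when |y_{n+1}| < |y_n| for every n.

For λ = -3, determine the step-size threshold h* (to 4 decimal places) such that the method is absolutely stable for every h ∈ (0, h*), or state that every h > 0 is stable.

(-2.4000,0); λ=-3 ⇒ h* = (12/5)/3 = 0.8000.

On y'=λy, z=hλ:
  k1=λy_n ⇒ h·k1=z·y_n;  k2=λ(1+4/9z)y_n ⇒ h·k2=z(1+4/9z)y_n
  y_{n+1}/y_n = 1 + 1/16z + 15/16z(1+4/9z) = 1 + z + 5/12z²
  R(z) = 1 + z + 5/12z².

Boundary: |R(x)|=1, x<0.
x=-0.37: |R|=0.6870
R=1: x+5/12x²=0 ⇒ x=−12/5=-2.4000; min R=1−1/(4·5/12)=0.4000>−1
Confirm numerically:
  x=-1.764: |R|=0.53254 <1
  x=-1.735: |R|=0.51926 <1
  x=-1.048: |R|=0.40963 <1
  x=-1.041: |R|=0.41053 <1
  x=-2.887: |R|=1.58582 >1
  x=-2.483: |R|=1.08587 >1
  x=-2.437: |R|=1.03757 >1
Interval (-2.4000, 0).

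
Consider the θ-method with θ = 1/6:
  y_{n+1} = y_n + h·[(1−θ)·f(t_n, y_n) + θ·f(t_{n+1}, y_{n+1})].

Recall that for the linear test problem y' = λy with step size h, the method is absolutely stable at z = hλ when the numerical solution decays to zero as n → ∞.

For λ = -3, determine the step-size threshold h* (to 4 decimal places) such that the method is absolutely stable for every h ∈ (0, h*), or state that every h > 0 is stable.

Set f=λy, z=hλ:
  y_{n+1} = y_n + z·[5/6·y_n + 1/6·y_{n+1}] ⇒ (1 − 1/6z)y_{n+1} = (1 + 5/6z)y_n
  so R(z) = (1 + 5/6z)/(1 − 1/6z).

Need |R(x)|<1, x<0.
x=-0.42: |R|=0.6075
R=−1: 1+5/6x = −1+1/6x ⇒ -2/3x=2 ⇒ x=2/(-2/3)=-3.0000
Confirm numerically:
  x=-2.292: |R|=0.65847 <1
  x=-2.071: |R|=0.53959 <1
  x=-1.377: |R|=0.11997 <1
  x=-1.338: |R|=0.09403 <1
  x=-3.565: |R|=1.23628 >1
  x=-3.069: |R|=1.03043 >1
Interval (-3.0000, 0).

(-3.0000,0); λ=-3 ⇒ h* = (3)/3 = 1.0000.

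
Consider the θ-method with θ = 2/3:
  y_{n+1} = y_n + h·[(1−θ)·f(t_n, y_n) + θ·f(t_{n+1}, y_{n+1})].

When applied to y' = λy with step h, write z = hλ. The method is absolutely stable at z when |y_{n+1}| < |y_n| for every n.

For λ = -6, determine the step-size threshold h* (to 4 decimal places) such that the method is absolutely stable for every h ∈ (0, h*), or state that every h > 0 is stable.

Test eqn y'=λy, z=hλ:
  y_{n+1} = y_n + z·[1/3·y_n + 2/3·y_{n+1}] ⇒ (1 − 2/3z)y_{n+1} = (1 + 1/3z)y_n
  Hence R(z) = (1 + 1/3z)/(1 − 2/3z).

Solve |R(x)|<1 on ℝ⁻.
x=-0.39: |R|=0.6905
x=-2: |R|=0.1429
x=-10: |R|=0.3043
x=-100: |R|=0.4778
θ=2/3≥1/2 ⇒ |1+1/3x|<|1−2/3x| ∀x<0 ⇒ unbounded interval.

unbounded; (−∞, 0). Any h>0 works for λ=-6.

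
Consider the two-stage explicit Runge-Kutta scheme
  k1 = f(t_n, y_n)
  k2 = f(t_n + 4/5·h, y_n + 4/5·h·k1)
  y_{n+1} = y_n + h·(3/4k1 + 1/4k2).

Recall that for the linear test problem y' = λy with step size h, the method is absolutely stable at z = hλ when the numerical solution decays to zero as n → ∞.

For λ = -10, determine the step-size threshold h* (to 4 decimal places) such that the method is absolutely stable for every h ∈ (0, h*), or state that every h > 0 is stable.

On y'=λy, z=hλ:
  k1=λy_n ⇒ h·k1=z·y_n;  k2=λ(1+4/5z)y_n ⇒ h·k2=z(1+4/5z)y_n
  y_{n+1}/y_n = 1 + 3/4z + 1/4z(1+4/5z) = 1 + z + 1/5z²
  ⇒ R(z) = 1 + z + 1/5z².

Boundary: |R(x)|=1, x<0.
x=-1.28: |R|=0.0477
R=1: x+1/5x²=0 ⇒ x=−5=-5.0000; min R=1−1/(4·1/5)=-0.2500>−1
Confirm numerically:
  x=-4.192: |R|=0.32257 <1
  x=-3.016: |R|=0.19675 <1
  x=-2.740: |R|=0.23848 <1
  x=-5.590: |R|=1.65962 >1
  x=-5.401: |R|=1.43316 >1
  x=-5.174: |R|=1.18006 >1
Stable set (-5.0000, 0).

(-5.0000,0); λ=-10 ⇒ h* = (5)/10 = 0.5000.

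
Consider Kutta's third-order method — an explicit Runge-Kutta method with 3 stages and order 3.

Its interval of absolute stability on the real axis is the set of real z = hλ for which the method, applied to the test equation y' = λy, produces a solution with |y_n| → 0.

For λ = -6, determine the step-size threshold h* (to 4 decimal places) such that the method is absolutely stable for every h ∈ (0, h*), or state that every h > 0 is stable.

(-2.5127,0); λ=-6 ⇒ h* = 0.4188.

On y'=λy, z=hλ:
  order 3, 3-stage ⇒ R(z)=1+z+z^2/2+z^3/6
  (e.g. R(-1.08)=0.29325, |R|=0.29325)

Boundary: |R(x)|=1, x<0.
x=-1.08: |R|=0.2932
|R(-2.25)|=0.6172 |R(-1.26)|=0.2004 |R(-1.2)|=0.2320
Bisect:
  x_lo=-3.1395 |R|=2.3688  x_hi=-0.1058 |R|=0.8996
  mid=-1.62265 |R|=0.01822 →hi
  mid=-2.38109 |R|=0.79626 →hi
  mid=-2.76031 |R|=1.45593 →lo
  mid=-2.57070 |R|=1.09786 →lo
  mid=-2.47589 |R|=0.94043 →hi
  mid=-2.52330 |R|=1.01743 →lo
  mid=-2.49960 |R|=0.97851 →hi
  mid=-2.51145 |R|=0.99787 →hi
  mid=-2.51737 |R|=1.00762 →lo
  mid=-2.51441 |R|=1.00274 →lo
  ...
  [-2.51293,-2.51274] ⇒ x*=-2.5127
So |R|<1 on (-2.5127, 0).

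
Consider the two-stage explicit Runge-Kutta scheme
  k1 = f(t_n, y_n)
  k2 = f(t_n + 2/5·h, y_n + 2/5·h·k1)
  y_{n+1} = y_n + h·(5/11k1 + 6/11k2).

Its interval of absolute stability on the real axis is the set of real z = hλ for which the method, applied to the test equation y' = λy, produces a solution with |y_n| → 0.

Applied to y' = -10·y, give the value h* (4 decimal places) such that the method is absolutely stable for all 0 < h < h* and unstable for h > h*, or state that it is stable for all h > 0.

Set f=λy, z=hλ:
  k1=λy_n ⇒ h·k1=z·y_n;  k2=λ(1+2/5z)y_n ⇒ h·k2=z(1+2/5z)y_n
  y_{n+1}/y_n = 1 + 5/11z + 6/11z(1+2/5z) = 1 + z + 12/55z²
  Hence R(z) = 1 + z + 12/55z².

Need |R(x)|<1, x<0.
x=-1.43: |R|=0.0162
R=1: x+12/55x²=0 ⇒ x=−55/12=-4.5833; min R=1−1/(4·12/55)=-0.1458>−1
Confirm numerically:
  x=-2.716: |R|=0.10655 <1
  x=-2.644: |R|=0.11875 <1
  x=-2.446: |R|=0.14064 <1
  x=-5.037: |R|=1.49857 >1
  x=-4.887: |R|=1.32379 >1
So |R|<1 on (-4.5833, 0).

(-4.5833,0); λ=-10 ⇒ h* = (55/12)/10 = 0.4583.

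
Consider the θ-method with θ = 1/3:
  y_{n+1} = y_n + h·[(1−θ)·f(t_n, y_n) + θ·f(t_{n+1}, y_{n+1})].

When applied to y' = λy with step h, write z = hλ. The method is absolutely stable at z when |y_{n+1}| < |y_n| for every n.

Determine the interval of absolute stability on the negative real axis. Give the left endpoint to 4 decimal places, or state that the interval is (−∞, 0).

z∈(-6.0000,0).

With y'=λy (z=hλ):
  y_{n+1} = y_n + z·[2/3·y_n + 1/3·y_{n+1}] ⇒ (1 − 1/3z)y_{n+1} = (1 + 2/3z)y_n
  R(z) = (1 + 2/3z)/(1 − 1/3z).

Need |R(x)|<1, x<0.
x=-1.17: |R|=0.1583
R=−1: 1+2/3x = −1+1/3x ⇒ -1/3x=2 ⇒ x=2/(-1/3)=-6.0000
Confirm numerically:
  x=-5.855: |R|=0.98363 <1
  x=-5.416: |R|=0.93061 <1
  x=-5.215: |R|=0.90444 <1
  x=-4.993: |R|=0.87401 <1
  x=-6.527: |R|=1.05532 >1
  x=-6.394: |R|=1.04194 >1
  x=-6.223: |R|=1.02418 >1
So |R|<1 on (-6.0000, 0).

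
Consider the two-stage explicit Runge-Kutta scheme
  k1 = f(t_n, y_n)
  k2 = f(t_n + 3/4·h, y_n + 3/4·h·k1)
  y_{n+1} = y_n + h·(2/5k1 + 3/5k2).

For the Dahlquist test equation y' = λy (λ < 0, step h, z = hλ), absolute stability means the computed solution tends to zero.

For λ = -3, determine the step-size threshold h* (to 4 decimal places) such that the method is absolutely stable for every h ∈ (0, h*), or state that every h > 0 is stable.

On y'=λy, z=hλ:
  k1=λy_n ⇒ h·k1=z·y_n;  k2=λ(1+3/4z)y_n ⇒ h·k2=z(1+3/4z)y_n
  y_{n+1}/y_n = 1 + 2/5z + 3/5z(1+3/4z) = 1 + z + 9/20z²
  Hence R(z) = 1 + z + 9/20z².

Find x<0 with |R(x)|<1.
x=-1.03: |R|=0.4474
R=1: x+9/20x²=0 ⇒ x=−20/9=-2.2222; min R=1−1/(4·9/20)=0.4444>−1
Confirm numerically:
  x=-2.028: |R|=0.82275 <1
  x=-1.895: |R|=0.72096 <1
  x=-1.062: |R|=0.44553 <1
  x=-2.509: |R|=1.32379 >1
  x=-2.333: |R|=1.11630 >1
Stable set (-2.2222, 0).

(-2.2222,0); λ=-3 ⇒ h* = (20/9)/3 = 0.7407.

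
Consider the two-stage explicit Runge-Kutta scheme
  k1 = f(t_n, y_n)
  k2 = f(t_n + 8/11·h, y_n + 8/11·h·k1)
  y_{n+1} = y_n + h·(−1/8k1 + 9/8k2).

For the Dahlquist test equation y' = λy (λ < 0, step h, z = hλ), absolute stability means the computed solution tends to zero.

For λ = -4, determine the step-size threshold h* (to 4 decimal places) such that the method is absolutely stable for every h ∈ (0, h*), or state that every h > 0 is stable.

(-1.2222,0); λ=-4 ⇒ h* = (11/9)/4 = 0.3056.

On y'=λy, z=hλ:
  k1=λy_n ⇒ h·k1=z·y_n;  k2=λ(1+8/11z)y_n ⇒ h·k2=z(1+8/11z)y_n
  y_{n+1}/y_n = 1 − 1/8z + 9/8z(1+8/11z) = 1 + z + 9/11z²
  ⇒ R(z) = 1 + z + 9/11z².

Boundary: |R(x)|=1, x<0.
x=-0.69: |R|=0.6995
R=1: x+9/11x²=0 ⇒ x=−11/9=-1.2222; min R=1−1/(4·9/11)=0.6944>−1
Confirm numerically:
  x=-1.126: |R|=0.91135 <1
  x=-1.083: |R|=0.87664 <1
  x=-0.600: |R|=0.69455 <1
  x=-1.762: |R|=1.77816 >1
  x=-1.707: |R|=1.67706 >1
  x=-1.678: |R|=1.62574 >1
Stable set (-1.2222, 0).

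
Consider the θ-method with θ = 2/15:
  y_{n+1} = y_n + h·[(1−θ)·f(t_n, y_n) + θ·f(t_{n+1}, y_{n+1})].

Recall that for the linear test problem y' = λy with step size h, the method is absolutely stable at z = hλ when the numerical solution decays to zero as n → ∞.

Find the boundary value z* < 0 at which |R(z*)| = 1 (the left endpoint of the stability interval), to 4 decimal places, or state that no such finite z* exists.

left endpoint -2.7273.

Test eqn y'=λy, z=hλ:
  y_{n+1} = y_n + z·[13/15·y_n + 2/15·y_{n+1}] ⇒ (1 − 2/15z)y_{n+1} = (1 + 13/15z)y_n
  Hence R(z) = (1 + 13/15z)/(1 − 2/15z).

Find x<0 with |R(x)|<1.
x=-0.3: |R|=0.7115
R=−1: 1+13/15x = −1+2/15x ⇒ -11/15x=2 ⇒ x=2/(-11/15)=-2.7273
Confirm numerically:
  x=-2.631: |R|=0.94773 <1
  x=-1.690: |R|=0.37922 <1
  x=-1.471: |R|=0.22980 <1
  x=-3.302: |R|=1.29263 >1
  x=-2.920: |R|=1.10173 >1
  x=-2.868: |R|=1.07465 >1
Interval (-2.7273, 0).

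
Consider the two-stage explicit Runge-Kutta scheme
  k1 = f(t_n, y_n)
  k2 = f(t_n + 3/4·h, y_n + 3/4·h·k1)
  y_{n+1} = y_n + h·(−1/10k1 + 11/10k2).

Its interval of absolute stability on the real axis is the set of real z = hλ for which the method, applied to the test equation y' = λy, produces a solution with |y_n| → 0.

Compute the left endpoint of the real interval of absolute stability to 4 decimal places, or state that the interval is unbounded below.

On y'=λy, z=hλ:
  k1=λy_n ⇒ h·k1=z·y_n;  k2=λ(1+3/4z)y_n ⇒ h·k2=z(1+3/4z)y_n
  y_{n+1}/y_n = 1 − 1/10z + 11/10z(1+3/4z) = 1 + z + 33/40z²
  so R(z) = 1 + z + 33/40z².

Need |R(x)|<1, x<0.
x=-0.45: |R|=0.7171
R=1: x+33/40x²=0 ⇒ x=−40/33=-1.2121; min R=1−1/(4·33/40)=0.6970>−1
Confirm numerically:
  x=-0.925: |R|=0.78089 <1
  x=-0.886: |R|=0.76162 <1
  x=-0.646: |R|=0.69829 <1
  x=-1.594: |R|=1.50219 >1
  x=-1.577: |R|=1.47472 >1
So |R|<1 on (-1.2121, 0).

z* = -1.2121.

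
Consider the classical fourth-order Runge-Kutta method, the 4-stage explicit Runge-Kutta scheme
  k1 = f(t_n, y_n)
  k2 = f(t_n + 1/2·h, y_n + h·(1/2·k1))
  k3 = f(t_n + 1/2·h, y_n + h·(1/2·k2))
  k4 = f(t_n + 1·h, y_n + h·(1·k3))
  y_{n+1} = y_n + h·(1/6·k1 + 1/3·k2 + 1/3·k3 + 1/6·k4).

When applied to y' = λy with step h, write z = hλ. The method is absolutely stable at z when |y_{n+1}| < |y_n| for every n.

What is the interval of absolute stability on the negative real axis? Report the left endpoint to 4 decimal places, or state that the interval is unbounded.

z∈(-2.7853,0).

Set f=λy, z=hλ:
  order 4, 4-stage ⇒ R(z)=1+z+z^2/2+z^3/6+z^4/24
  (e.g. R(-0.46)=0.63144, |R|=0.63144)

Need |R(x)|<1, x<0.
x=-0.46: |R|=0.6314
|R(-2.02)|=0.3402 |R(-1.71)|=0.2749 |R(-1.5)|=0.2734
Bisect:
  x_lo=-3.2343 |R|=1.9165  x_hi=-0.2053 |R|=0.8144
  mid=-1.71978 |R|=0.27578 →hi
  mid=-2.47702 |R|=0.62636 →hi
  mid=-2.85564 |R|=1.11134 →lo
  mid=-2.66633 |R|=0.83496 →hi
  mid=-2.76098 |R|=0.96396 →hi
  mid=-2.80831 |R|=1.03526 →lo
  mid=-2.78465 |R|=0.99903 →hi
  mid=-2.79648 |R|=1.01700 →lo
  mid=-2.79056 |R|=1.00797 →lo
  mid=-2.78761 |R|=1.00349 →lo
  ...
  [-2.78539,-2.78520] ⇒ x*=-2.7853
Stable set (-2.7853, 0).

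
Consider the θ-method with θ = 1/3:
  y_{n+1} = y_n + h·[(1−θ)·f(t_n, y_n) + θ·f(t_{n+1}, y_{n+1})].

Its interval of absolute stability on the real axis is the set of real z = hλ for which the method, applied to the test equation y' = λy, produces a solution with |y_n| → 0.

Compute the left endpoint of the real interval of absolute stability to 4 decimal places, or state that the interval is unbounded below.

z* = -6.0000.

With y'=λy (z=hλ):
  y_{n+1} = y_n + z·[2/3·y_n + 1/3·y_{n+1}] ⇒ (1 − 1/3z)y_{n+1} = (1 + 2/3z)y_n
  Hence R(z) = (1 + 2/3z)/(1 − 1/3z).

Solve |R(x)|<1 on ℝ⁻.
x=-0.43: |R|=0.6239
R=−1: 1+2/3x = −1+1/3x ⇒ -1/3x=2 ⇒ x=2/(-1/3)=-6.0000
Confirm numerically:
  x=-5.348: |R|=0.92190 <1
  x=-4.777: |R|=0.84274 <1
  x=-3.621: |R|=0.64069 <1
  x=-2.823: |R|=0.45440 <1
  x=-6.476: |R|=1.05023 >1
  x=-6.390: |R|=1.04153 >1
  x=-6.049: |R|=1.00541 >1
Stable set (-6.0000, 0).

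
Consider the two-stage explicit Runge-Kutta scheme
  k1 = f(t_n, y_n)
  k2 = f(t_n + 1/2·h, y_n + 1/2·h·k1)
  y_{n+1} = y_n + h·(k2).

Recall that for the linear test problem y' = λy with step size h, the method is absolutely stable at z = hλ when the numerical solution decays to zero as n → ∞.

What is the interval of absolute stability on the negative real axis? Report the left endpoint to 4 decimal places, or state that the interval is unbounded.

(-2.0000, 0).

Test eqn y'=λy, z=hλ:
  k1=λy_n ⇒ h·k1=z·y_n;  k2=λ(1+1/2z)y_n ⇒ h·k2=z(1+1/2z)y_n
  y_{n+1}/y_n = 1 + z(1+1/2z) = 1 + z + 1/2z²
  Hence R(z) = 1 + z + 1/2z².

Need |R(x)|<1, x<0.
x=-0.7: |R|=0.5450
R=1: x+1/2x²=0 ⇒ x=−2=-2.0000; min R=1−1/(4·1/2)=0.5000>−1
Confirm numerically:
  x=-1.957: |R|=0.95792 <1
  x=-1.615: |R|=0.68911 <1
  x=-1.234: |R|=0.52738 <1
  x=-1.076: |R|=0.50289 <1
  x=-2.199: |R|=1.21880 >1
  x=-2.058: |R|=1.05968 >1
  x=-2.047: |R|=1.04810 >1
Interval (-2.0000, 0).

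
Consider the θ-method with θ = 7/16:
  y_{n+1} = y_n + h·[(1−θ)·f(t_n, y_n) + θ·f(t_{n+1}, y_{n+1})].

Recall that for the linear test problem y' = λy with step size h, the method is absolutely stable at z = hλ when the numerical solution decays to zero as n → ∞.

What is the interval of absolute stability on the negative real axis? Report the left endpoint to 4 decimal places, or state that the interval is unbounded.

With y'=λy (z=hλ):
  y_{n+1} = y_n + z·[9/16·y_n + 7/16·y_{n+1}] ⇒ (1 − 7/16z)y_{n+1} = (1 + 9/16z)y_n
  Hence R(z) = (1 + 9/16z)/(1 − 7/16z).

Need |R(x)|<1, x<0.
x=-0.47: |R|=0.6102
R=−1: 1+9/16x = −1+7/16x ⇒ -1/8x=2 ⇒ x=2/(-1/8)=-16.0000
Confirm numerically:
  x=-13.533: |R|=0.95544 <1
  x=-11.335: |R|=0.90214 <1
  x=-7.815: |R|=0.76847 <1
  x=-16.368: |R|=1.00564 >1
  x=-16.038: |R|=1.00059 >1
Stable set (-16.0000, 0).

(-16.0000, 0).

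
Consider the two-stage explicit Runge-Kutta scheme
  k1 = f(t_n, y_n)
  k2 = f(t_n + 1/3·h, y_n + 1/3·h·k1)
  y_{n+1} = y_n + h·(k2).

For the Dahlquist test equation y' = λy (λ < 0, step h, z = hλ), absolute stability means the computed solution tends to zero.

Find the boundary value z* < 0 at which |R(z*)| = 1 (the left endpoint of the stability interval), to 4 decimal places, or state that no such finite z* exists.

Set f=λy, z=hλ:
  k1=λy_n ⇒ h·k1=z·y_n;  k2=λ(1+1/3z)y_n ⇒ h·k2=z(1+1/3z)y_n
  y_{n+1}/y_n = 1 + z(1+1/3z) = 1 + z + 1/3z²
  so R(z) = 1 + z + 1/3z².

Solve |R(x)|<1 on ℝ⁻.
x=-0.74: |R|=0.4425
R=1: x+1/3x²=0 ⇒ x=−3=-3.0000; min R=1−1/(4·1/3)=0.2500>−1
Confirm numerically:
  x=-2.909: |R|=0.91176 <1
  x=-2.183: |R|=0.40550 <1
  x=-2.078: |R|=0.36136 <1
  x=-3.365: |R|=1.40941 >1
  x=-3.172: |R|=1.18186 >1
So |R|<1 on (-3.0000, 0).

z* = -3.0000.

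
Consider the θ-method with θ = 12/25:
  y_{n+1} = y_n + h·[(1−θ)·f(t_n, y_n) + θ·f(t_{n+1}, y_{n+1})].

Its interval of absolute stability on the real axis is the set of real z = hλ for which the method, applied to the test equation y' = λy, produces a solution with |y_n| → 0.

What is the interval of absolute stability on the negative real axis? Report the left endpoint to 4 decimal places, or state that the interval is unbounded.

z∈(-50.0000,0).

Set f=λy, z=hλ:
  y_{n+1} = y_n + z·[13/25·y_n + 12/25·y_{n+1}] ⇒ (1 − 12/25z)y_{n+1} = (1 + 13/25z)y_n
  so R(z) = (1 + 13/25z)/(1 − 12/25z).

Solve |R(x)|<1 on ℝ⁻.
x=-1.43: |R|=0.1520
R=−1: 1+13/25x = −1+12/25x ⇒ -1/25x=2 ⇒ x=2/(-1/25)=-50.0000
Confirm numerically:
  x=-44.239: |R|=0.98964 <1
  x=-40.665: |R|=0.98180 <1
  x=-31.191: |R|=0.95289 <1
  x=-50.344: |R|=1.00055 >1
  x=-50.339: |R|=1.00054 >1
  x=-50.165: |R|=1.00026 >1
Interval (-50.0000, 0).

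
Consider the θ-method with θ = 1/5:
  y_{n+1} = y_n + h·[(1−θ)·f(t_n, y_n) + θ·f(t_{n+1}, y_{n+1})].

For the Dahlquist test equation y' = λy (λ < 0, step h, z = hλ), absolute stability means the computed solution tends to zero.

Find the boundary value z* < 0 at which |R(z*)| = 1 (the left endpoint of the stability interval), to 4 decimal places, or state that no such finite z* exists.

With y'=λy (z=hλ):
  y_{n+1} = y_n + z·[4/5·y_n + 1/5·y_{n+1}] ⇒ (1 − 1/5z)y_{n+1} = (1 + 4/5z)y_n
  ⇒ R(z) = (1 + 4/5z)/(1 − 1/5z).

Need |R(x)|<1, x<0.
x=-1.5: |R|=0.1538
R=−1: 1+4/5x = −1+1/5x ⇒ -3/5x=2 ⇒ x=2/(-3/5)=-3.3333
Confirm numerically:
  x=-2.437: |R|=0.63843 <1
  x=-1.826: |R|=0.33753 <1
  x=-1.726: |R|=0.28308 <1
  x=-1.631: |R|=0.22983 <1
  x=-3.930: |R|=1.20045 >1
  x=-3.632: |R|=1.10380 >1
  x=-3.400: |R|=1.02381 >1
Stable set (-3.3333, 0).

left endpoint -3.3333.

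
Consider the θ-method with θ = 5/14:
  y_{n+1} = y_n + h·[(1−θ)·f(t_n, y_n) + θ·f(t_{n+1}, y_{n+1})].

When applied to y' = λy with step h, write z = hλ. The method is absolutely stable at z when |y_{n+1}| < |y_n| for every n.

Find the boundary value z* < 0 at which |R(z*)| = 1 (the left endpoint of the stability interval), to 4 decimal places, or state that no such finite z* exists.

left endpoint -7.0000.

With y'=λy (z=hλ):
  y_{n+1} = y_n + z·[9/14·y_n + 5/14·y_{n+1}] ⇒ (1 − 5/14z)y_{n+1} = (1 + 9/14z)y_n
  so R(z) = (1 + 9/14z)/(1 − 5/14z).

Boundary: |R(x)|=1, x<0.
x=-1.68: |R|=0.0500
R=−1: 1+9/14x = −1+5/14x ⇒ -2/7x=2 ⇒ x=2/(-2/7)=-7.0000
Confirm numerically:
  x=-5.042: |R|=0.80026 <1
  x=-4.942: |R|=0.78734 <1
  x=-4.793: |R|=0.76747 <1
  x=-3.003: |R|=0.44897 <1
  x=-7.348: |R|=1.02743 >1
  x=-7.324: |R|=1.02560 >1
So |R|<1 on (-7.0000, 0).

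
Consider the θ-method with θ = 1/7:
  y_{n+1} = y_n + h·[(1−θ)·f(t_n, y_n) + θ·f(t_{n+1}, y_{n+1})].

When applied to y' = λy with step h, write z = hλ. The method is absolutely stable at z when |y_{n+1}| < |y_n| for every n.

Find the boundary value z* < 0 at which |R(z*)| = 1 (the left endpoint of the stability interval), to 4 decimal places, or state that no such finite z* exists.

left endpoint -2.8000.

Set f=λy, z=hλ:
  y_{n+1} = y_n + z·[6/7·y_n + 1/7·y_{n+1}] ⇒ (1 − 1/7z)y_{n+1} = (1 + 6/7z)y_n
  ⇒ R(z) = (1 + 6/7z)/(1 − 1/7z).

Find x<0 with |R(x)|<1.
x=-0.74: |R|=0.3307
R=−1: 1+6/7x = −1+1/7x ⇒ -5/7x=2 ⇒ x=2/(-5/7)=-2.8000
Confirm numerically:
  x=-1.910: |R|=0.50056 <1
  x=-1.867: |R|=0.47389 <1
  x=-1.740: |R|=0.39359 <1
  x=-1.605: |R|=0.30564 <1
  x=-3.397: |R|=1.28710 >1
  x=-2.826: |R|=1.01323 >1
Interval (-2.8000, 0).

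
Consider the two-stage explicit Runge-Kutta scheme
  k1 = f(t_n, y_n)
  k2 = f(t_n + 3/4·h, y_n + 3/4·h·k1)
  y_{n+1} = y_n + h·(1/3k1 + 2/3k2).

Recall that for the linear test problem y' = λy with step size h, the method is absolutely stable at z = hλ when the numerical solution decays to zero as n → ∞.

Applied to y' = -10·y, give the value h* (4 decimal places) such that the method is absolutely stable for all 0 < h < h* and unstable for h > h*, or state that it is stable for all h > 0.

(-2.0000,0); λ=-10 ⇒ h* = (2)/10 = 0.2000.

Set f=λy, z=hλ:
  k1=λy_n ⇒ h·k1=z·y_n;  k2=λ(1+3/4z)y_n ⇒ h·k2=z(1+3/4z)y_n
  y_{n+1}/y_n = 1 + 1/3z + 2/3z(1+3/4z) = 1 + z + 1/2z²
  Hence R(z) = 1 + z + 1/2z².

Find x<0 with |R(x)|<1.
x=-0.4: |R|=0.6800
R=1: x+1/2x²=0 ⇒ x=−2=-2.0000; min R=1−1/(4·1/2)=0.5000>−1
Confirm numerically:
  x=-1.972: |R|=0.97239 <1
  x=-1.246: |R|=0.53026 <1
  x=-1.245: |R|=0.53001 <1
  x=-2.456: |R|=1.55997 >1
  x=-2.112: |R|=1.11827 >1
Stable set (-2.0000, 0).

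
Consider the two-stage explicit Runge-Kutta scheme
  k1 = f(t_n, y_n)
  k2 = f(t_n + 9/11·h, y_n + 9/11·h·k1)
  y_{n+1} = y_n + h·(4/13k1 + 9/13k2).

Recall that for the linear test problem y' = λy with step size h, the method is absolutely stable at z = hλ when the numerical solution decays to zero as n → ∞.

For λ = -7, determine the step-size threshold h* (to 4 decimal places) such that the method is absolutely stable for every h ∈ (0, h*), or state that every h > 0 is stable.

Test eqn y'=λy, z=hλ:
  k1=λy_n ⇒ h·k1=z·y_n;  k2=λ(1+9/11z)y_n ⇒ h·k2=z(1+9/11z)y_n
  y_{n+1}/y_n = 1 + 4/13z + 9/13z(1+9/11z) = 1 + z + 81/143z²
  R(z) = 1 + z + 81/143z².

Need |R(x)|<1, x<0.
x=-0.4: |R|=0.6906
R=1: x+81/143x²=0 ⇒ x=−143/81=-1.7654; min R=1−1/(4·81/143)=0.5586>−1
Confirm numerically:
  x=-1.409: |R|=0.71553 <1
  x=-1.193: |R|=0.61318 <1
  x=-1.115: |R|=0.58920 <1
  x=-2.358: |R|=1.79146 >1
  x=-2.061: |R|=1.34505 >1
  x=-1.853: |R|=1.09191 >1
So |R|<1 on (-1.7654, 0).

(-1.7654,0); λ=-7 ⇒ h* = (143/81)/7 = 0.2522.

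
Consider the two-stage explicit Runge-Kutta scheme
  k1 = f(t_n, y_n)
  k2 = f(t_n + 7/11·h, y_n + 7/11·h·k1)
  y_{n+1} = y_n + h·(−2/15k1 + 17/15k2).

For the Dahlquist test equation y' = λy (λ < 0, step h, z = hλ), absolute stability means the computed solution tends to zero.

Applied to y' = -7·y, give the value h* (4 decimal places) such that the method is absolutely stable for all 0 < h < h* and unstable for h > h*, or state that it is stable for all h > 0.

(-1.3866,0); λ=-7 ⇒ h* = (165/119)/7 = 0.1981.

On y'=λy, z=hλ:
  k1=λy_n ⇒ h·k1=z·y_n;  k2=λ(1+7/11z)y_n ⇒ h·k2=z(1+7/11z)y_n
  y_{n+1}/y_n = 1 − 2/15z + 17/15z(1+7/11z) = 1 + z + 119/165z²
  ⇒ R(z) = 1 + z + 119/165z².

Solve |R(x)|<1 on ℝ⁻.
x=-1.6: |R|=1.2463
R=1: x+119/165x²=0 ⇒ x=−165/119=-1.3866; min R=1−1/(4·119/165)=0.6534>−1
Confirm numerically:
  x=-1.117: |R|=0.78285 <1
  x=-0.873: |R|=0.67666 <1
  x=-0.782: |R|=0.65904 <1
  x=-1.906: |R|=1.71405 >1
  x=-1.846: |R|=1.61169 >1
  x=-1.634: |R|=1.29160 >1
Stable set (-1.3866, 0).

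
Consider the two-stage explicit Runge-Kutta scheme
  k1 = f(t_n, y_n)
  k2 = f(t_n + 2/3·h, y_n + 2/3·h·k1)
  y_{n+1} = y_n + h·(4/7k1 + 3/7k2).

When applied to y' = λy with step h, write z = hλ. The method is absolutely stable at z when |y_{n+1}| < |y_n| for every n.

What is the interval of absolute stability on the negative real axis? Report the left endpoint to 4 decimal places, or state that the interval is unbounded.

On y'=λy, z=hλ:
  k1=λy_n ⇒ h·k1=z·y_n;  k2=λ(1+2/3z)y_n ⇒ h·k2=z(1+2/3z)y_n
  y_{n+1}/y_n = 1 + 4/7z + 3/7z(1+2/3z) = 1 + z + 2/7z²
  R(z) = 1 + z + 2/7z².

Boundary: |R(x)|=1, x<0.
x=-0.4: |R|=0.6457
R=1: x+2/7x²=0 ⇒ x=−7/2=-3.5000; min R=1−1/(4·2/7)=0.1250>−1
Confirm numerically:
  x=-3.450: |R|=0.95071 <1
  x=-2.258: |R|=0.19873 <1
  x=-2.038: |R|=0.14870 <1
  x=-3.929: |R|=1.48158 >1
  x=-3.736: |R|=1.25191 >1
  x=-3.547: |R|=1.04763 >1
So |R|<1 on (-3.5000, 0).

(-3.5000, 0).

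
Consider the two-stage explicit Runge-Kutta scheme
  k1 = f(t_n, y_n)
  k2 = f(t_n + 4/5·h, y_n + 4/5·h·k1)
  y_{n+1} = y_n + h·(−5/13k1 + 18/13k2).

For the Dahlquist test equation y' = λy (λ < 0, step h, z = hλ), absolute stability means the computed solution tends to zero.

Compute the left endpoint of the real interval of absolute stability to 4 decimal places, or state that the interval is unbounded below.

left endpoint -0.9028.

On y'=λy, z=hλ:
  k1=λy_n ⇒ h·k1=z·y_n;  k2=λ(1+4/5z)y_n ⇒ h·k2=z(1+4/5z)y_n
  y_{n+1}/y_n = 1 − 5/13z + 18/13z(1+4/5z) = 1 + z + 72/65z²
  R(z) = 1 + z + 72/65z².

Find x<0 with |R(x)|<1.
x=-1.21: |R|=1.4118
R=1: x+72/65x²=0 ⇒ x=−65/72=-0.9028; min R=1−1/(4·72/65)=0.7743>−1
Confirm numerically:
  x=-0.722: |R|=0.85542 <1
  x=-0.611: |R|=0.80252 <1
  x=-0.559: |R|=0.78713 <1
  x=-0.472: |R|=0.77478 <1
  x=-1.127: |R|=1.27991 >1
  x=-1.061: |R|=1.18595 >1
Stable set (-0.9028, 0).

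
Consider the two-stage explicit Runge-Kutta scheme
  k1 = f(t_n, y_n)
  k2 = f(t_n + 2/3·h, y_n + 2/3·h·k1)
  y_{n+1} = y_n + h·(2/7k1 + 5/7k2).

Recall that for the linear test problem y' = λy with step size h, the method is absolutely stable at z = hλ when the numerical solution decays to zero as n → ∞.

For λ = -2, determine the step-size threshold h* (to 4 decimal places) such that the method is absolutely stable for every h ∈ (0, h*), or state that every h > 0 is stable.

(-2.1000,0); λ=-2 ⇒ h* = (21/10)/2 = 1.0500.

Set f=λy, z=hλ:
  k1=λy_n ⇒ h·k1=z·y_n;  k2=λ(1+2/3z)y_n ⇒ h·k2=z(1+2/3z)y_n
  y_{n+1}/y_n = 1 + 2/7z + 5/7z(1+2/3z) = 1 + z + 10/21z²
  R(z) = 1 + z + 10/21z².

Boundary: |R(x)|=1, x<0.
x=-0.64: |R|=0.5550
R=1: x+10/21x²=0 ⇒ x=−21/10=-2.1000; min R=1−1/(4·10/21)=0.4750>−1
Confirm numerically:
  x=-2.000: |R|=0.90476 <1
  x=-1.956: |R|=0.86587 <1
  x=-1.939: |R|=0.85134 <1
  x=-1.873: |R|=0.79754 <1
  x=-2.328: |R|=1.25275 >1
  x=-2.238: |R|=1.14707 >1
Interval (-2.1000, 0).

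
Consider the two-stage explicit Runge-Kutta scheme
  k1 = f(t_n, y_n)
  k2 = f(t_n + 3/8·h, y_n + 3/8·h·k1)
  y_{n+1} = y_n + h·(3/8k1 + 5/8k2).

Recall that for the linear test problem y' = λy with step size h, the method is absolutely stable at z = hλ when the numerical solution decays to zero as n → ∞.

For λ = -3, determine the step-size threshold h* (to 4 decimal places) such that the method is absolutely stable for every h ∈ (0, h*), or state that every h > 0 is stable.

With y'=λy (z=hλ):
  k1=λy_n ⇒ h·k1=z·y_n;  k2=λ(1+3/8z)y_n ⇒ h·k2=z(1+3/8z)y_n
  y_{n+1}/y_n = 1 + 3/8z + 5/8z(1+3/8z) = 1 + z + 15/64z²
  ⇒ R(z) = 1 + z + 15/64z².

Solve |R(x)|<1 on ℝ⁻.
x=-1.29: |R|=0.1000
R=1: x+15/64x²=0 ⇒ x=−64/15=-4.2667; min R=1−1/(4·15/64)=-0.0667>−1
Confirm numerically:
  x=-3.360: |R|=0.28600 <1
  x=-3.011: |R|=0.11387 <1
  x=-2.538: |R|=0.02829 <1
  x=-2.242: |R|=0.06390 <1
  x=-4.798: |R|=1.59750 >1
  x=-4.669: |R|=1.44027 >1
Interval (-4.2667, 0).

(-4.2667,0); λ=-3 ⇒ h* = (64/15)/3 = 1.4222.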